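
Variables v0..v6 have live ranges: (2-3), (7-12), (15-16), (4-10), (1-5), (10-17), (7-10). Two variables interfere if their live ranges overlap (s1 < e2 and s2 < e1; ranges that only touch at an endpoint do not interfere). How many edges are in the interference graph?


Check all pairs for overlapping intervals.
Two intervals (s1,e1) and (s2,e2) overlap if s1 < e2 and s2 < e1.
v0 (2-3) vs v1..v6: overlaps v4 -> 1
v1 (7-12) vs v2..v6: overlaps v3, v5, v6 -> 3
v2 (15-16) vs v3..v6: overlaps v5 -> 1
v3 (4-10) vs v4..v6: overlaps v4, v6 -> 2
v4 (1-5) vs v5..v6: overlaps none -> 0
v5 (10-17) vs v6: overlaps none -> 0
Total overlapping pairs = 1 + 3 + 1 + 2 + 0 + 0 = 7

7


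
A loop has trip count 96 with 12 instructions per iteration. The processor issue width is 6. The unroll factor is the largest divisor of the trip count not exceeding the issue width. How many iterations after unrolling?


Largest divisor of 96 <= 6 is 6
New iterations = 96 / 6 = 16

16


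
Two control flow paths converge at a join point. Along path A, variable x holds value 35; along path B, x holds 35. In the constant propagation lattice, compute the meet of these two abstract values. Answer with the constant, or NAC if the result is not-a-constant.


Meet operation: if both paths give the same constant, result is that constant; if they differ, result is NAC (not-a-constant).
Path A: 35, Path B: 35 -> equal
Result: constant -> 35

35


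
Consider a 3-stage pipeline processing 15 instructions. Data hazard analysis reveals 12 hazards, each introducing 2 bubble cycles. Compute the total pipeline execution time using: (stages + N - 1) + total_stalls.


Base cycles = 3 + 15 - 1 = 17
Total stalls = 12 * 2 = 24
Total = 17 + 24 = 41

41


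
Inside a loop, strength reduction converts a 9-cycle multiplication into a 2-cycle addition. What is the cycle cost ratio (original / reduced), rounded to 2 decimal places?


Ratio = mult_cost / add_cost = 9 / 2 = 4.5

4.5


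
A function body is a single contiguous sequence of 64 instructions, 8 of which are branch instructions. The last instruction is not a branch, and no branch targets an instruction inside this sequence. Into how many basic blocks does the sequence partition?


With no in-sequence branch targets, the leaders are the first instruction plus the instruction after each branch.
Number of basic blocks = branches + 1
= 8 + 1 = 9

9


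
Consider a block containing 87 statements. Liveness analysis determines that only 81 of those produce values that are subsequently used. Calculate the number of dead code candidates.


Dead code = total statements - live definitions
= 87 - 81 = 6

6


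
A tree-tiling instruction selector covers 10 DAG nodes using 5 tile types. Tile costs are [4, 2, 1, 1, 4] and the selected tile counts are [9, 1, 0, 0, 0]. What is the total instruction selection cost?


Total cost = sum(count_i * cost_i)
= 9*4 + 1*2 + 0*1 + 0*1 + 0*4
= 38

38


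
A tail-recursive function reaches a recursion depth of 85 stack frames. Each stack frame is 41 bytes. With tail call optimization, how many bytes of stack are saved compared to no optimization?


Without TCO: 85 * 41 = 3485 bytes
With TCO: reuse 1 frame = 41 bytes
Savings = 3485 - 41 = 3444

3444


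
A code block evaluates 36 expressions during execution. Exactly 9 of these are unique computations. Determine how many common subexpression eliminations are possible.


CSE count = total expressions - unique expressions
= 36 - 9 = 27

27


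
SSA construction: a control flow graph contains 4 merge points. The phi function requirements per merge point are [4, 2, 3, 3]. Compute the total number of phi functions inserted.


Total phi functions = sum of phi functions at each join node
= 4 + 2 + 3 + 3 = 12

12


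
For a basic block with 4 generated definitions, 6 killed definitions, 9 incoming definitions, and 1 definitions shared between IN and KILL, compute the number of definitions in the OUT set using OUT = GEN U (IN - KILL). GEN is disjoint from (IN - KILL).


IN - KILL: 9 - 1 = 8 surviving definitions
OUT = GEN + surviving = 4 + 8 = 12

12


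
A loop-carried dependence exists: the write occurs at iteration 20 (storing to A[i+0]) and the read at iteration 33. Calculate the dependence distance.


Distance = read iteration - write iteration
= 33 - 20 = 13

13


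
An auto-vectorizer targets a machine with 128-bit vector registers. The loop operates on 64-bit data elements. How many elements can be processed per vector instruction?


Width = SIMD bits / data type bits
= 128 / 64 = 2

2


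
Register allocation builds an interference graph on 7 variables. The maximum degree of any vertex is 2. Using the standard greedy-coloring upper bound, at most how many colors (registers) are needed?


Greedy coloring never needs more than (max_degree + 1) colors: when coloring a vertex, at most max_degree neighbors are already colored.
Upper bound = 2 + 1 = 3

3


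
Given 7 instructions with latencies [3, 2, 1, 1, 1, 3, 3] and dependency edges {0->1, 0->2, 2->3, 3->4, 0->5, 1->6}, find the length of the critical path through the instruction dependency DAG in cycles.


Compute longest path through dependency graph: dist(Ik) = max over predecessors of dist + latency(Ik).
dist(I0) = latency 3 = 3
dist(I1) = dist(I0) + 2 = 3 + 2 = 5
dist(I2) = dist(I0) + 1 = 3 + 1 = 4
dist(I3) = dist(I2) + 1 = 4 + 1 = 5
dist(I4) = dist(I3) + 1 = 5 + 1 = 6
dist(I5) = dist(I0) + 3 = 3 + 3 = 6
dist(I6) = dist(I1) + 3 = 5 + 3 = 8
Critical path = max dist = 8

8


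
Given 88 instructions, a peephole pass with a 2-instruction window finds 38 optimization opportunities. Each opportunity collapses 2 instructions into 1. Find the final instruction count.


Each match removes 1 instructions.
Total removed = 38 * 1 = 38
Remaining = 88 - 38 = 50

50


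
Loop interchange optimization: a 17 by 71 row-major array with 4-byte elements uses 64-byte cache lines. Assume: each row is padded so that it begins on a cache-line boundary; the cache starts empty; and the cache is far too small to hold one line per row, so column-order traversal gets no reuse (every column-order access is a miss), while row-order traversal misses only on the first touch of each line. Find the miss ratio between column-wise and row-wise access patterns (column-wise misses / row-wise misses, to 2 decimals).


Each row occupies 71 * 4 = 284 bytes and starts on a line boundary, so it spans ceil(284 / 64) = 5 cache lines.
Row-major traversal misses (one per line touched): 17 * ceil(71 * 4 / 64) = 85
Column-major traversal misses (no reuse, every access misses): 17 * 71 = 1207
Ratio = 1207 / 85 = 14.2

14.2


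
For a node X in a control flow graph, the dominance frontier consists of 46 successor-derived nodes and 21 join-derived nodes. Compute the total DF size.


DF(X) = direct successor contributions + join point contributions
= 46 + 21 = 67

67


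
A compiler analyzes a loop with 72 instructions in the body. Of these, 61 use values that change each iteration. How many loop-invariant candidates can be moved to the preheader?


Invariant candidates = total - loop-dependent
= 72 - 61 = 11

11


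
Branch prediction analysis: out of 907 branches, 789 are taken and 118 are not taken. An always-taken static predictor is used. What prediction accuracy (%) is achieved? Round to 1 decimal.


Predictor: always-taken
Correct predictions = 789
Accuracy = 789 / 907 * 100 = 87.0%

87.0


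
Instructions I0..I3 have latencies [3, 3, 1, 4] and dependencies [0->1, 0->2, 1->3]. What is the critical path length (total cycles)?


Compute longest path through dependency graph: dist(Ik) = max over predecessors of dist + latency(Ik).
dist(I0) = latency 3 = 3
dist(I1) = dist(I0) + 3 = 3 + 3 = 6
dist(I2) = dist(I0) + 1 = 3 + 1 = 4
dist(I3) = dist(I1) + 4 = 6 + 4 = 10
Critical path = max dist = 10

10


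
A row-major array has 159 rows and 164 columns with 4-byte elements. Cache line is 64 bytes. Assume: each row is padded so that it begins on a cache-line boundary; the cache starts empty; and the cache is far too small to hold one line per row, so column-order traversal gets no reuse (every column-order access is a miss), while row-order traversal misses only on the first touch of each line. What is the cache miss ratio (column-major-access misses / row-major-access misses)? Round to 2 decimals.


Each row occupies 164 * 4 = 656 bytes and starts on a line boundary, so it spans ceil(656 / 64) = 11 cache lines.
Row-major traversal misses (one per line touched): 159 * ceil(164 * 4 / 64) = 1749
Column-major traversal misses (no reuse, every access misses): 159 * 164 = 26076
Ratio = 26076 / 1749 = 14.91

14.91


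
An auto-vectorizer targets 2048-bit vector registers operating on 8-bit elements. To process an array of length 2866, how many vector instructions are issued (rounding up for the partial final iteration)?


Width = 2048 / 8 = 256 elements per vector op
Iterations = ceil(2866 / 256) = 12

12


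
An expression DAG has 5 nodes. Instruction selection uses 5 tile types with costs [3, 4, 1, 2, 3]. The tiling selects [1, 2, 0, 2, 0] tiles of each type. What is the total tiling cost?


Total cost = sum(count_i * cost_i)
= 1*3 + 2*4 + 0*1 + 2*2 + 0*3
= 15

15


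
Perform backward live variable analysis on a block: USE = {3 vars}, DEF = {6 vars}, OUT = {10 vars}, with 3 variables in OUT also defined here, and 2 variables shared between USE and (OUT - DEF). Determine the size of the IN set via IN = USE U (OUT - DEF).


OUT - DEF: 10 - 3 = 7
|IN| = |USE| + |OUT - DEF| - |USE ∩ (OUT - DEF)| = 3 + 7 - 2 = 8

8


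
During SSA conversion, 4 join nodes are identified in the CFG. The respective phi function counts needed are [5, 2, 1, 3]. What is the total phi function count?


Total phi functions = sum of phi functions at each join node
= 5 + 2 + 1 + 3 = 11

11


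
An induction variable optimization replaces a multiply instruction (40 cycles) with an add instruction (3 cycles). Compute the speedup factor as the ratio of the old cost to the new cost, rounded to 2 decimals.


Ratio = mult_cost / add_cost = 40 / 3 = 13.33

13.33


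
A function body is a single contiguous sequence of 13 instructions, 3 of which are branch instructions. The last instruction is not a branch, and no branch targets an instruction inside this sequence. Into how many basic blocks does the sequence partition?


With no in-sequence branch targets, the leaders are the first instruction plus the instruction after each branch.
Number of basic blocks = branches + 1
= 3 + 1 = 4

4


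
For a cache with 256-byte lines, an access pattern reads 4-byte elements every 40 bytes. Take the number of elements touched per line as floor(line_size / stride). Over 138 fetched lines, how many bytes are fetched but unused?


Elements per line = floor(256 / 40) = 6
Bytes used per line = 6 * 4 = 24
Wasted per line = 256 - 24 = 232
Total wasted = 232 * 138 = 32016

32016


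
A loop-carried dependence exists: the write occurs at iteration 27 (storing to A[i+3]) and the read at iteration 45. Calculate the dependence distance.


Distance = read iteration - write iteration
= 45 - 27 = 18

18


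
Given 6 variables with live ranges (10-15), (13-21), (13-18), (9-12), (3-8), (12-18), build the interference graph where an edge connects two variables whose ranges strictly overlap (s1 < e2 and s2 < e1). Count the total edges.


Check all pairs for overlapping intervals.
Two intervals (s1,e1) and (s2,e2) overlap if s1 < e2 and s2 < e1.
v0 (10-15) vs v1..v5: overlaps v1, v2, v3, v5 -> 4
v1 (13-21) vs v2..v5: overlaps v2, v5 -> 2
v2 (13-18) vs v3..v5: overlaps v5 -> 1
v3 (9-12) vs v4..v5: overlaps none -> 0
v4 (3-8) vs v5: overlaps none -> 0
Total overlapping pairs = 4 + 2 + 1 + 0 + 0 = 7

7


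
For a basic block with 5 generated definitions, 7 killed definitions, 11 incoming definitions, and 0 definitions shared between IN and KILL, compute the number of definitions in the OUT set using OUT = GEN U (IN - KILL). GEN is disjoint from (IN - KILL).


IN - KILL: 11 - 0 = 11 surviving definitions
OUT = GEN + surviving = 5 + 11 = 16

16


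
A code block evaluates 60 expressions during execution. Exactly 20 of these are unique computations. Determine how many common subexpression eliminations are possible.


CSE count = total expressions - unique expressions
= 60 - 20 = 40

40


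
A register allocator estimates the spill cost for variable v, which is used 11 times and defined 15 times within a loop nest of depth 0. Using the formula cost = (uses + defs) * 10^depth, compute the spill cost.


uses + defs = 11 + 15 = 26
10^0 = 1
Spill cost = 26 * 1 = 26

26


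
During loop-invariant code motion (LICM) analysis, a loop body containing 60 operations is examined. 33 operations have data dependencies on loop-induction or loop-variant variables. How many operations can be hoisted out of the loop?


Invariant candidates = total - loop-dependent
= 60 - 33 = 27

27


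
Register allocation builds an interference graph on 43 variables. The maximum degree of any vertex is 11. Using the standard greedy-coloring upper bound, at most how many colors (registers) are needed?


Greedy coloring never needs more than (max_degree + 1) colors: when coloring a vertex, at most max_degree neighbors are already colored.
Upper bound = 11 + 1 = 12

12


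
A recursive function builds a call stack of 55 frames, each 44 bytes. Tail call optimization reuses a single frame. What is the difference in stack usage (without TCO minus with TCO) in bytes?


Without TCO: 55 * 44 = 2420 bytes
With TCO: reuse 1 frame = 44 bytes
Savings = 2420 - 44 = 2376

2376


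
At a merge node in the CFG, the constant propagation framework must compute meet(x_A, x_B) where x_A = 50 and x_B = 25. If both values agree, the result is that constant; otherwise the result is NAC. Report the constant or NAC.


Meet operation: if both paths give the same constant, result is that constant; if they differ, result is NAC (not-a-constant).
Path A: 50, Path B: 25 -> differ
Result: not-a-constant -> NAC

NAC


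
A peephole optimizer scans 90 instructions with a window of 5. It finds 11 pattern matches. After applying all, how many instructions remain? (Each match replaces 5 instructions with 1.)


Each match removes 4 instructions.
Total removed = 11 * 4 = 44
Remaining = 90 - 44 = 46

46


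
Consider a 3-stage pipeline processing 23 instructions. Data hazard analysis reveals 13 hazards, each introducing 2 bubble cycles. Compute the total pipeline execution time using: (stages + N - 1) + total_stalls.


Base cycles = 3 + 23 - 1 = 25
Total stalls = 13 * 2 = 26
Total = 25 + 26 = 51

51


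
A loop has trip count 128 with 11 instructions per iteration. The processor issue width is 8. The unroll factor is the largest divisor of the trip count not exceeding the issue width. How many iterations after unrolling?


Largest divisor of 128 <= 8 is 8
New iterations = 128 / 8 = 16

16


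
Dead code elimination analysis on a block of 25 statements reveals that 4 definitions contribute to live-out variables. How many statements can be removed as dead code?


Dead code = total statements - live definitions
= 25 - 4 = 21

21


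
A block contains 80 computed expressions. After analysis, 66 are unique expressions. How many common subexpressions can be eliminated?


CSE count = total expressions - unique expressions
= 80 - 66 = 14

14


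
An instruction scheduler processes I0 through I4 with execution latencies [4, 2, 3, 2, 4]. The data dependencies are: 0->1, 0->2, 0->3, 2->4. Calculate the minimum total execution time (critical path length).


Compute longest path through dependency graph: dist(Ik) = max over predecessors of dist + latency(Ik).
dist(I0) = latency 4 = 4
dist(I1) = dist(I0) + 2 = 4 + 2 = 6
dist(I2) = dist(I0) + 3 = 4 + 3 = 7
dist(I3) = dist(I0) + 2 = 4 + 2 = 6
dist(I4) = dist(I2) + 4 = 7 + 4 = 11
Critical path = max dist = 11

11


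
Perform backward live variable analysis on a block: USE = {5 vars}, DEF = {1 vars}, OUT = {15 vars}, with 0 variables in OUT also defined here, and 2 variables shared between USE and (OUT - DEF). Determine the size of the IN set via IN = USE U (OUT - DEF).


OUT - DEF: 15 - 0 = 15
|IN| = |USE| + |OUT - DEF| - |USE ∩ (OUT - DEF)| = 5 + 15 - 2 = 18

18


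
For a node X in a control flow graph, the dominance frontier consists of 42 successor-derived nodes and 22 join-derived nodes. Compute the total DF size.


DF(X) = direct successor contributions + join point contributions
= 42 + 22 = 64

64


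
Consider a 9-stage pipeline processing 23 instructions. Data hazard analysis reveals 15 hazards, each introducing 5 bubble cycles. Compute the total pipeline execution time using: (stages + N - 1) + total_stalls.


Base cycles = 9 + 23 - 1 = 31
Total stalls = 15 * 5 = 75
Total = 31 + 75 = 106

106


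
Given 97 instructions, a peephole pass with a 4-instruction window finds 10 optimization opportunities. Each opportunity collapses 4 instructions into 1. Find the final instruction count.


Each match removes 3 instructions.
Total removed = 10 * 3 = 30
Remaining = 97 - 30 = 67

67


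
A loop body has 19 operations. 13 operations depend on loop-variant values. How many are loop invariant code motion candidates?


Invariant candidates = total - loop-dependent
= 19 - 13 = 6

6


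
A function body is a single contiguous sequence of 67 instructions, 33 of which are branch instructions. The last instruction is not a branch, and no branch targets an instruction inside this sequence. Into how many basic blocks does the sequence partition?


With no in-sequence branch targets, the leaders are the first instruction plus the instruction after each branch.
Number of basic blocks = branches + 1
= 33 + 1 = 34

34


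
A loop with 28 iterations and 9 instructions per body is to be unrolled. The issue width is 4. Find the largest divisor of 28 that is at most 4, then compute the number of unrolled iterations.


Largest divisor of 28 <= 4 is 4
New iterations = 28 / 4 = 7

7


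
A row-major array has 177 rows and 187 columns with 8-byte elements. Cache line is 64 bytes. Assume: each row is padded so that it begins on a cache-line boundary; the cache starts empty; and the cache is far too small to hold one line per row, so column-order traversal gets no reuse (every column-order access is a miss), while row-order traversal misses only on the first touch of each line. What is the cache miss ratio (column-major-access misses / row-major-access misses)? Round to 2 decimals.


Each row occupies 187 * 8 = 1496 bytes and starts on a line boundary, so it spans ceil(1496 / 64) = 24 cache lines.
Row-major traversal misses (one per line touched): 177 * ceil(187 * 8 / 64) = 4248
Column-major traversal misses (no reuse, every access misses): 177 * 187 = 33099
Ratio = 33099 / 4248 = 7.79

7.79


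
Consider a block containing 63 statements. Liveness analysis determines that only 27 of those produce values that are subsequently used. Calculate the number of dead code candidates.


Dead code = total statements - live definitions
= 63 - 27 = 36

36


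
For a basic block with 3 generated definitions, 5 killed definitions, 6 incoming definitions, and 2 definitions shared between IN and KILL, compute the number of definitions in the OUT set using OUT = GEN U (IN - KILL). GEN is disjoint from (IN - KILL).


IN - KILL: 6 - 2 = 4 surviving definitions
OUT = GEN + surviving = 3 + 4 = 7

7


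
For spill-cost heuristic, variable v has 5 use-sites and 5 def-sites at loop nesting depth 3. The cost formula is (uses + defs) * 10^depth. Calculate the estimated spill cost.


uses + defs = 5 + 5 = 10
10^3 = 1000
Spill cost = 10 * 1000 = 10000

10000


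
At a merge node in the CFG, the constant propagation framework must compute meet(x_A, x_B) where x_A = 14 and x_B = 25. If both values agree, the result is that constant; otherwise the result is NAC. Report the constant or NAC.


Meet operation: if both paths give the same constant, result is that constant; if they differ, result is NAC (not-a-constant).
Path A: 14, Path B: 25 -> differ
Result: not-a-constant -> NAC

NAC


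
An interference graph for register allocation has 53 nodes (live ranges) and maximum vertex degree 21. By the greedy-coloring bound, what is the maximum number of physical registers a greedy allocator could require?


Greedy coloring never needs more than (max_degree + 1) colors: when coloring a vertex, at most max_degree neighbors are already colored.
Upper bound = 21 + 1 = 22

22


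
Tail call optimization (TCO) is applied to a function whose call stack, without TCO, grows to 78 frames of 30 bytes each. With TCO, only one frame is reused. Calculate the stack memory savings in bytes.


Without TCO: 78 * 30 = 2340 bytes
With TCO: reuse 1 frame = 30 bytes
Savings = 2340 - 30 = 2310

2310


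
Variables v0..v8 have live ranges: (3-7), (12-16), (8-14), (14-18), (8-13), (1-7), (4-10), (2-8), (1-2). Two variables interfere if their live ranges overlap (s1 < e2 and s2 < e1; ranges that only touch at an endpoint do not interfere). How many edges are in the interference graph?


Check all pairs for overlapping intervals.
Two intervals (s1,e1) and (s2,e2) overlap if s1 < e2 and s2 < e1.
v0 (3-7) vs v1..v8: overlaps v5, v6, v7 -> 3
v1 (12-16) vs v2..v8: overlaps v2, v3, v4 -> 3
v2 (8-14) vs v3..v8: overlaps v4, v6 -> 2
v3 (14-18) vs v4..v8: overlaps none -> 0
v4 (8-13) vs v5..v8: overlaps v6 -> 1
v5 (1-7) vs v6..v8: overlaps v6, v7, v8 -> 3
v6 (4-10) vs v7..v8: overlaps v7 -> 1
v7 (2-8) vs v8: overlaps none -> 0
Total overlapping pairs = 3 + 3 + 2 + 0 + 1 + 3 + 1 + 0 = 13

13


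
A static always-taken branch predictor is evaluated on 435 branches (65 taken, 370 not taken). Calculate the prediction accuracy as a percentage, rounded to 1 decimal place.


Predictor: always-taken
Correct predictions = 65
Accuracy = 65 / 435 * 100 = 14.9%

14.9


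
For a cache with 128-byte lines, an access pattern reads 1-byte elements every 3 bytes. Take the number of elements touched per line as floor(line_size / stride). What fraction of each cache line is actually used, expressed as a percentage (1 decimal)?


Elements per cache line = floor(128 / 3) = 42
Bytes used = 42 * 1 = 42
Utilization = 42 / 128 * 100 = 32.8%

32.8


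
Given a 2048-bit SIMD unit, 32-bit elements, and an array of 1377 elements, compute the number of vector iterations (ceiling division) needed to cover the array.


Width = 2048 / 32 = 64 elements per vector op
Iterations = ceil(1377 / 64) = 22

22


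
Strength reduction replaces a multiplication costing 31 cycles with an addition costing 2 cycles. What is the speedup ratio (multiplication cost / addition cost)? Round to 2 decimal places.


Ratio = mult_cost / add_cost = 31 / 2 = 15.5

15.5


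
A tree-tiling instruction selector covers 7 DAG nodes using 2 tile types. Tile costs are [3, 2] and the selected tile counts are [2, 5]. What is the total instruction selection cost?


Total cost = sum(count_i * cost_i)
= 2*3 + 5*2
= 16

16


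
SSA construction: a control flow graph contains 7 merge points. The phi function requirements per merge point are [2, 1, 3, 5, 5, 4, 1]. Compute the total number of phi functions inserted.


Total phi functions = sum of phi functions at each join node
= 2 + 1 + 3 + 5 + 5 + 4 + 1 = 21

21


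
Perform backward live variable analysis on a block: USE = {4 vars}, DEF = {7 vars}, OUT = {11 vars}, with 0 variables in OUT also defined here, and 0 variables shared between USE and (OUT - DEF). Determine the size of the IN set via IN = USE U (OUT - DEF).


OUT - DEF: 11 - 0 = 11
|IN| = |USE| + |OUT - DEF| - |USE ∩ (OUT - DEF)| = 4 + 11 - 0 = 15

15


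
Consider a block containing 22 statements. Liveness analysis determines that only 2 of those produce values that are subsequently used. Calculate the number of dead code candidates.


Dead code = total statements - live definitions
= 22 - 2 = 20

20


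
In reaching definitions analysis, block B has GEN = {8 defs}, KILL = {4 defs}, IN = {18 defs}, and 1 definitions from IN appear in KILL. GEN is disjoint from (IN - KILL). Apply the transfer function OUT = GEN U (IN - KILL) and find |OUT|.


IN - KILL: 18 - 1 = 17 surviving definitions
OUT = GEN + surviving = 8 + 17 = 25

25


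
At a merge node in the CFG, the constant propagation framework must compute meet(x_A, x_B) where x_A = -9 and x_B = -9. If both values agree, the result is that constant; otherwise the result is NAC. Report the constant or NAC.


Meet operation: if both paths give the same constant, result is that constant; if they differ, result is NAC (not-a-constant).
Path A: -9, Path B: -9 -> equal
Result: constant -> -9

-9


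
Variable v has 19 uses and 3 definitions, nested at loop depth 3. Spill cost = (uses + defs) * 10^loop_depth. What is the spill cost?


uses + defs = 19 + 3 = 22
10^3 = 1000
Spill cost = 22 * 1000 = 22000

22000


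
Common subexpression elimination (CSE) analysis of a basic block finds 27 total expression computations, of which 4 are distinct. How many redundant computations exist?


CSE count = total expressions - unique expressions
= 27 - 4 = 23

23


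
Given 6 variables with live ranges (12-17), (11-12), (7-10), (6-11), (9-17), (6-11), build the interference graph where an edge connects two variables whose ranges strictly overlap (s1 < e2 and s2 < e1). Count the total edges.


Check all pairs for overlapping intervals.
Two intervals (s1,e1) and (s2,e2) overlap if s1 < e2 and s2 < e1.
v0 (12-17) vs v1..v5: overlaps v4 -> 1
v1 (11-12) vs v2..v5: overlaps v4 -> 1
v2 (7-10) vs v3..v5: overlaps v3, v4, v5 -> 3
v3 (6-11) vs v4..v5: overlaps v4, v5 -> 2
v4 (9-17) vs v5: overlaps v5 -> 1
Total overlapping pairs = 1 + 1 + 3 + 2 + 1 = 8

8


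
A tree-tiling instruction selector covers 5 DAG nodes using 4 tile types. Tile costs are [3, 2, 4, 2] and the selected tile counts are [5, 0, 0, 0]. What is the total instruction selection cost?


Total cost = sum(count_i * cost_i)
= 5*3 + 0*2 + 0*4 + 0*2
= 15

15


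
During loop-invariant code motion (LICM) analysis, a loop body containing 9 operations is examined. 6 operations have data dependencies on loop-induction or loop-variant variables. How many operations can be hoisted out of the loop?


Invariant candidates = total - loop-dependent
= 9 - 6 = 3

3


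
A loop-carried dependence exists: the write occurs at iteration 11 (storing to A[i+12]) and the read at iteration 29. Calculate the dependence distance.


Distance = read iteration - write iteration
= 29 - 11 = 18

18


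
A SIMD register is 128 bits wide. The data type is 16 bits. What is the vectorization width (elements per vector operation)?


Width = SIMD bits / data type bits
= 128 / 16 = 8

8


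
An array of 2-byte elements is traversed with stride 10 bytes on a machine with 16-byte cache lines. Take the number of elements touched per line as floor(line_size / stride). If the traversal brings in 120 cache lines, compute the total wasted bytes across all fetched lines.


Elements per line = floor(16 / 10) = 1
Bytes used per line = 1 * 2 = 2
Wasted per line = 16 - 2 = 14
Total wasted = 14 * 120 = 1680

1680


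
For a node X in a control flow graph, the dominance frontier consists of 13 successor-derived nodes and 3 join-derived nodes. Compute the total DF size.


DF(X) = direct successor contributions + join point contributions
= 13 + 3 = 16

16


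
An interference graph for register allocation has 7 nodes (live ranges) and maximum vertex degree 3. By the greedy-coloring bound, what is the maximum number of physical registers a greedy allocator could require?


Greedy coloring never needs more than (max_degree + 1) colors: when coloring a vertex, at most max_degree neighbors are already colored.
Upper bound = 3 + 1 = 4

4


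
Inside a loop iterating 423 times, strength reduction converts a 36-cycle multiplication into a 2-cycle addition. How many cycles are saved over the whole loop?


Per-iteration saving = 36 - 2 = 34
Total saved = 423 * 34 = 14382

14382


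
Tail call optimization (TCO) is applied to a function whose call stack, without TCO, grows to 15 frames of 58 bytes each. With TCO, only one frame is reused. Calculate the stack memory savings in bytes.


Without TCO: 15 * 58 = 870 bytes
With TCO: reuse 1 frame = 58 bytes
Savings = 870 - 58 = 812

812


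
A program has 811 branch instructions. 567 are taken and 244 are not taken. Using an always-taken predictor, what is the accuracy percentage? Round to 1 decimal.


Predictor: always-taken
Correct predictions = 567
Accuracy = 567 / 811 * 100 = 69.9%

69.9


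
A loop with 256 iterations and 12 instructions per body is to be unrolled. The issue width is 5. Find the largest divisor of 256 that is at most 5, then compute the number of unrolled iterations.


Largest divisor of 256 <= 5 is 4
New iterations = 256 / 4 = 64

64


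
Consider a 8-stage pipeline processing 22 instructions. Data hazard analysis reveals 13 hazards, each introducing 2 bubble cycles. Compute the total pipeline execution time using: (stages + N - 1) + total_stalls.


Base cycles = 8 + 22 - 1 = 29
Total stalls = 13 * 2 = 26
Total = 29 + 26 = 55

55


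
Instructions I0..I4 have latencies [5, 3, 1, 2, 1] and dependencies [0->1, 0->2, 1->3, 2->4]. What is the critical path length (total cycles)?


Compute longest path through dependency graph: dist(Ik) = max over predecessors of dist + latency(Ik).
dist(I0) = latency 5 = 5
dist(I1) = dist(I0) + 3 = 5 + 3 = 8
dist(I2) = dist(I0) + 1 = 5 + 1 = 6
dist(I3) = dist(I1) + 2 = 8 + 2 = 10
dist(I4) = dist(I2) + 1 = 6 + 1 = 7
Critical path = max dist = 10

10


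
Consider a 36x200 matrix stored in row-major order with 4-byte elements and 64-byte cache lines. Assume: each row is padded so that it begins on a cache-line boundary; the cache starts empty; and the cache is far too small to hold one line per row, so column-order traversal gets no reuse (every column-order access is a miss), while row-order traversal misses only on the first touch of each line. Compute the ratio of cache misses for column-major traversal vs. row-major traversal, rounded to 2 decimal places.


Each row occupies 200 * 4 = 800 bytes and starts on a line boundary, so it spans ceil(800 / 64) = 13 cache lines.
Row-major traversal misses (one per line touched): 36 * ceil(200 * 4 / 64) = 468
Column-major traversal misses (no reuse, every access misses): 36 * 200 = 7200
Ratio = 7200 / 468 = 15.38

15.38


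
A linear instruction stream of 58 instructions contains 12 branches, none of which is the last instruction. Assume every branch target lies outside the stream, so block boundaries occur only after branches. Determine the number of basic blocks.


With no in-sequence branch targets, the leaders are the first instruction plus the instruction after each branch.
Number of basic blocks = branches + 1
= 12 + 1 = 13

13


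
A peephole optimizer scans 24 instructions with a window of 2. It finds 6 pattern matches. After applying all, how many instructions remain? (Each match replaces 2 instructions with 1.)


Each match removes 1 instructions.
Total removed = 6 * 1 = 6
Remaining = 24 - 6 = 18

18


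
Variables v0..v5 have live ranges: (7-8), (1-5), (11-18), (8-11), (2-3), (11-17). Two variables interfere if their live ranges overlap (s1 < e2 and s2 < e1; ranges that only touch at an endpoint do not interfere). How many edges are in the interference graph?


Check all pairs for overlapping intervals.
Two intervals (s1,e1) and (s2,e2) overlap if s1 < e2 and s2 < e1.
v0 (7-8) vs v1..v5: overlaps none -> 0
v1 (1-5) vs v2..v5: overlaps v4 -> 1
v2 (11-18) vs v3..v5: overlaps v5 -> 1
v3 (8-11) vs v4..v5: overlaps none -> 0
v4 (2-3) vs v5: overlaps none -> 0
Total overlapping pairs = 0 + 1 + 1 + 0 + 0 = 2

2


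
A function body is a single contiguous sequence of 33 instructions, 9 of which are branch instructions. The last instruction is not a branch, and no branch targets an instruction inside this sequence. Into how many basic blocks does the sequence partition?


With no in-sequence branch targets, the leaders are the first instruction plus the instruction after each branch.
Number of basic blocks = branches + 1
= 9 + 1 = 10

10


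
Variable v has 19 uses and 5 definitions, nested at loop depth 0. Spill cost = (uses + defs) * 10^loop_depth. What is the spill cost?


uses + defs = 19 + 5 = 24
10^0 = 1
Spill cost = 24 * 1 = 24

24


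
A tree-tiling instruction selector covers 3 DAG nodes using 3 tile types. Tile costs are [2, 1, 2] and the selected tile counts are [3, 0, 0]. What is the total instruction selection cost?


Total cost = sum(count_i * cost_i)
= 3*2 + 0*1 + 0*2
= 6

6


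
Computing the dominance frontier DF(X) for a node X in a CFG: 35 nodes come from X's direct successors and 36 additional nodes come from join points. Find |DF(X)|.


DF(X) = direct successor contributions + join point contributions
= 35 + 36 = 71

71


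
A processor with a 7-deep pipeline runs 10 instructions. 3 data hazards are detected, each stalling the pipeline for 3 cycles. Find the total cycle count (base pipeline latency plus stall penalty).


Base cycles = 7 + 10 - 1 = 16
Total stalls = 3 * 3 = 9
Total = 16 + 9 = 25

25


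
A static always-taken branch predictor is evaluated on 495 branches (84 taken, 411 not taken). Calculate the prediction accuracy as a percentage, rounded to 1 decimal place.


Predictor: always-taken
Correct predictions = 84
Accuracy = 84 / 495 * 100 = 17.0%

17.0


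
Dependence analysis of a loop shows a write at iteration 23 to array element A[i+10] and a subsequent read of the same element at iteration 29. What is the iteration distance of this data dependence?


Distance = read iteration - write iteration
= 29 - 23 = 6

6


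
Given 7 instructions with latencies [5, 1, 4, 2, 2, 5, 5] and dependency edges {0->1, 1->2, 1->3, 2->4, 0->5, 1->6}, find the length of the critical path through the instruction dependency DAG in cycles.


Compute longest path through dependency graph: dist(Ik) = max over predecessors of dist + latency(Ik).
dist(I0) = latency 5 = 5
dist(I1) = dist(I0) + 1 = 5 + 1 = 6
dist(I2) = dist(I1) + 4 = 6 + 4 = 10
dist(I3) = dist(I1) + 2 = 6 + 2 = 8
dist(I4) = dist(I2) + 2 = 10 + 2 = 12
dist(I5) = dist(I0) + 5 = 5 + 5 = 10
dist(I6) = dist(I1) + 5 = 6 + 5 = 11
Critical path = max dist = 12

12


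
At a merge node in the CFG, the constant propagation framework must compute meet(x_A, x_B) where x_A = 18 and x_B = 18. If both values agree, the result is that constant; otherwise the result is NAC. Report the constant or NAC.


Meet operation: if both paths give the same constant, result is that constant; if they differ, result is NAC (not-a-constant).
Path A: 18, Path B: 18 -> equal
Result: constant -> 18

18


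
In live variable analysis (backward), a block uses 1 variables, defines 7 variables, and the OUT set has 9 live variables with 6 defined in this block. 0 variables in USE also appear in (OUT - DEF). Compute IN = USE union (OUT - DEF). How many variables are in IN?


OUT - DEF: 9 - 6 = 3
|IN| = |USE| + |OUT - DEF| - |USE ∩ (OUT - DEF)| = 1 + 3 - 0 = 4

4


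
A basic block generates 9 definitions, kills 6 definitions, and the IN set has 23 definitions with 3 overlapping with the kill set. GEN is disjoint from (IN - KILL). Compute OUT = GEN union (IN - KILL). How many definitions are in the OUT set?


IN - KILL: 23 - 3 = 20 surviving definitions
OUT = GEN + surviving = 9 + 20 = 29

29


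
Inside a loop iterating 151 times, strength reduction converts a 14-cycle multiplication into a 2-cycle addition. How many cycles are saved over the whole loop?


Per-iteration saving = 14 - 2 = 12
Total saved = 151 * 12 = 1812

1812


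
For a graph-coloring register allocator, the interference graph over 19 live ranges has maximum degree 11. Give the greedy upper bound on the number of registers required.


Greedy coloring never needs more than (max_degree + 1) colors: when coloring a vertex, at most max_degree neighbors are already colored.
Upper bound = 11 + 1 = 12

12


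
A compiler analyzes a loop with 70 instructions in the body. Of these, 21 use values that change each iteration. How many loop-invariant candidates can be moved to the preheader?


Invariant candidates = total - loop-dependent
= 70 - 21 = 49

49


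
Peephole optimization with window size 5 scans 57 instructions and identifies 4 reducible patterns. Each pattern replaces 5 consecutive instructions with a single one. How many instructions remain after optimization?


Each match removes 4 instructions.
Total removed = 4 * 4 = 16
Remaining = 57 - 16 = 41

41


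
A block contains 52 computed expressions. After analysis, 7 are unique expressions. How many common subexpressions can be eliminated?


CSE count = total expressions - unique expressions
= 52 - 7 = 45

45


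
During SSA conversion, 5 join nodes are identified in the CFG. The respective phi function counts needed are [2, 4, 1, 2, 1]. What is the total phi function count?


Total phi functions = sum of phi functions at each join node
= 2 + 4 + 1 + 2 + 1 = 10

10


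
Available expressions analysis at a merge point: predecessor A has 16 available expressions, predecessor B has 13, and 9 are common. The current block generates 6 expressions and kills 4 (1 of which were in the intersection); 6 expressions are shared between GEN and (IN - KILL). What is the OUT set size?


IN = intersection of predecessors = 9
IN - KILL = 9 - 1 = 8
|OUT| = |GEN| + |IN - KILL| - |GEN ∩ (IN - KILL)| = 6 + 8 - 6 = 8

8


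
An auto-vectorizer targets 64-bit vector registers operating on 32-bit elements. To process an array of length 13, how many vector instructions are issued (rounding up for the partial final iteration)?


Width = 64 / 32 = 2 elements per vector op
Iterations = ceil(13 / 2) = 7

7


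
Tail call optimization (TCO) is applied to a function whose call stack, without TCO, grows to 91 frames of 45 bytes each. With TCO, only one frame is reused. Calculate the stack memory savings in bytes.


Without TCO: 91 * 45 = 4095 bytes
With TCO: reuse 1 frame = 45 bytes
Savings = 4095 - 45 = 4050

4050


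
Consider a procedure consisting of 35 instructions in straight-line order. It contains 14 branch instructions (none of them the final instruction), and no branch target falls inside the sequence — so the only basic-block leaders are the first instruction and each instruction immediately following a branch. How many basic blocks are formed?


With no in-sequence branch targets, the leaders are the first instruction plus the instruction after each branch.
Number of basic blocks = branches + 1
= 14 + 1 = 15

15


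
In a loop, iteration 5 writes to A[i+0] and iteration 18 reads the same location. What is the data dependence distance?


Distance = read iteration - write iteration
= 18 - 5 = 13

13


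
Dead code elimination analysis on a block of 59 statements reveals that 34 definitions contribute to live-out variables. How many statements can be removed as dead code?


Dead code = total statements - live definitions
= 59 - 34 = 25

25


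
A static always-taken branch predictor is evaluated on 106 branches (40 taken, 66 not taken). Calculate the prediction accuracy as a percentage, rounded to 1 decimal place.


Predictor: always-taken
Correct predictions = 40
Accuracy = 40 / 106 * 100 = 37.7%

37.7


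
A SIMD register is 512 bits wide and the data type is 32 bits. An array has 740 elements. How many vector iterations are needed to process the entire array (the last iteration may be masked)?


Width = 512 / 32 = 16 elements per vector op
Iterations = ceil(740 / 16) = 47

47
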